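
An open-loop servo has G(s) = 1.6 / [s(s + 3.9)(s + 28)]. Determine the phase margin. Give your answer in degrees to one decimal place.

Gain crossover: |G(jω)| = 1 at ω ≈ 0.0147 rad/s.
∠G(j0.0147) = −90° − arctan(0.0147/3.9) − arctan(0.0147/28) ≈ -90.25°
PM = 180° + (-90.25°) = 89.75°

89.8 deg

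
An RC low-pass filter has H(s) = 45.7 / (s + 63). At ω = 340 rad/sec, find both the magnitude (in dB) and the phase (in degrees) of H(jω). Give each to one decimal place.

|j340 + 63| = √(340² + 63²) = 345.8
|H(j340)| = 45.7 / 345.8 = 0.13216
20 log₁₀(0.13216) = -17.58 dB
∠(j340 + 63) = arctan(340/63) = 79.50°
∠H(j340) = −79.50° = -79.50°

|H| = -17.6 dB, ∠H = -79.5°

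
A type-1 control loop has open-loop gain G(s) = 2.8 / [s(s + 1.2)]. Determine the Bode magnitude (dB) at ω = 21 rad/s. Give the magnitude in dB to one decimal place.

-44.0 dB

|j21 + 1.2| = √(21² + 1.2²) = 21.03
|j21| = 21
|G(j21)| = 2.8 / (21.03 × 21) = 0.0063389
20 log₁₀(0.0063389) = -43.96 dB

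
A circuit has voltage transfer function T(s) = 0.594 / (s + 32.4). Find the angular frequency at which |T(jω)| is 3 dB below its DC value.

For a single-pole low-pass, the −3 dB point is at the pole: ω = 32.4 rad/s.

32.4 rad/s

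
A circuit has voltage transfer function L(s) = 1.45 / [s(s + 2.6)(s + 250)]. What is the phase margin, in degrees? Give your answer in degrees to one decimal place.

90.0°

Gain crossover: |L(jω)| = 1 at ω ≈ 0.00223 rad/s.
∠L(j0.00223) = −90° − arctan(0.00223/2.6) − arctan(0.00223/250) ≈ -90.05°
PM = 180° + (-90.05°) = 89.95°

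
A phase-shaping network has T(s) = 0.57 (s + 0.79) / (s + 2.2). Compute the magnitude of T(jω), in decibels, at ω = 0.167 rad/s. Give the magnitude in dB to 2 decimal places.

|j0.167 + 0.79| = √(0.167² + 0.79²) = 0.8075
|j0.167 + 2.2| = √(0.167² + 2.2²) = 2.206
|T(j0.167)| = 0.57 × 0.8075 / 2.206 = 0.2086
20 log₁₀(0.2086) = -13.614 dB

-13.61 dB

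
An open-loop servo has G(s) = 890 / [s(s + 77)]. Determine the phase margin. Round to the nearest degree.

Gain crossover: |G(jω)| = 1 at ω ≈ 11.4 rad/sec.
∠G(j11.4) = −90° − arctan(11.4/77) ≈ -98.45°
PM = 180° + (-98.45°) = 81.55°

82 deg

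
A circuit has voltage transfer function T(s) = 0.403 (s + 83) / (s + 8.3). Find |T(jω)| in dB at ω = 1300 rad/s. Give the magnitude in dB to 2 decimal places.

|j1300 + 83| = √(1300² + 83²) = 1303
|j1300 + 8.3| = √(1300² + 8.3²) = 1300
|T(j1300)| = 0.403 × 1303 / 1300 = 0.40381
20 log₁₀(0.40381) = -7.876 dB

-7.88 dB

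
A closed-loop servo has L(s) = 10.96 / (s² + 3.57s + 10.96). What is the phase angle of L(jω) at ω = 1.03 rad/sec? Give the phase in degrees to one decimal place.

∠[(j1.03)² + 3.57(j1.03) + 10.96] = ∠[9.8991 + j3.6771] = 20.38°
∠L(j1.03) = −20.38° = -20.38°

-20.4°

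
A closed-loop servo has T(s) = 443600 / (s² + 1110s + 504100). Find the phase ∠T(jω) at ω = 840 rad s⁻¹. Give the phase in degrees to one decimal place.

∠[(j840)² + 1110(j840) + 504100] = ∠[-2.015e+05 + j9.324e+05] = 102.19°
∠T(j840) = −102.19° = -102.19°

-102.2 deg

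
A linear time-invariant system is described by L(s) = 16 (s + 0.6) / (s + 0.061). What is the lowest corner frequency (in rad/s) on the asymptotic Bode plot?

0.061 rad/s

Break frequencies occur at each pole and zero magnitude: 0.061 rad/s, 0.6 rad/s.
The lowest is 0.061 rad/s.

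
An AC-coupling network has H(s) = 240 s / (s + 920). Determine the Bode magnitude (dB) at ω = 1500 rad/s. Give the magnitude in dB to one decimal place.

46.2 dB

|j1500| = 1500
|j1500 + 920| = √(1500² + 920²) = 1760
|H(j1500)| = 240 × 1500 / 1760 = 204.59
20 log₁₀(204.59) = 46.22 dB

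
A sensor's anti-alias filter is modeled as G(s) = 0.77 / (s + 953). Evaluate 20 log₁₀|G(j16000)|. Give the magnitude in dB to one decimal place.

|j16000 + 953| = √(16000² + 953²) = 1.603e+04
|G(j16000)| = 0.77 / 1.603e+04 = 4.804e-05
20 log₁₀(4.804e-05) = -86.37 dB

-86.4 dB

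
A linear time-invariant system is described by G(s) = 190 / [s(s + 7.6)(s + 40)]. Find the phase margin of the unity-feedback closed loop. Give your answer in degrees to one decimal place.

Gain crossover: |G(jω)| = 1 at ω ≈ 0.623 rad/s.
∠G(j0.623) = −90° − arctan(0.623/7.6) − arctan(0.623/40) ≈ -95.58°
PM = 180° + (-95.58°) = 84.42°

84.4°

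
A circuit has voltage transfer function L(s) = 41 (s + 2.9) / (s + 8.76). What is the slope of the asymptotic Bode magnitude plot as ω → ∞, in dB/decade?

0 dB/decade

With 1 zero and 1 pole, the high-frequency asymptotic slope is 20 × (1 − 1) = 0 dB/decade.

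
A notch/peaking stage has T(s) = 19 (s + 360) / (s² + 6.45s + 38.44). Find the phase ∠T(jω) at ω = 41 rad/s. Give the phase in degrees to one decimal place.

-164.4°

∠(j41 + 360) = arctan(41/360) = 6.50°
∠[(j41)² + 6.45(j41) + 38.44] = ∠[-1642.6 + j264.45] = 170.85°
∠T(j41) = 6.50° − 170.85° = -164.36°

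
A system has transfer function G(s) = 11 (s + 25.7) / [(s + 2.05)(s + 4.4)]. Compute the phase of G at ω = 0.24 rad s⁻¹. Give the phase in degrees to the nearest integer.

∠(j0.24 + 25.7) = arctan(0.24/25.7) = 0.54°
∠(j0.24 + 2.05) = arctan(0.24/2.05) = 6.68°
∠(j0.24 + 4.4) = arctan(0.24/4.4) = 3.12°
∠G(j0.24) = 0.54° − (6.68° + 3.12°) = -9.26°

-9°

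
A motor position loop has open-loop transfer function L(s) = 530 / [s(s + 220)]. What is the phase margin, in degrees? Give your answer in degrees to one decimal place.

89.4°

Gain crossover: |L(jω)| = 1 at ω ≈ 2.41 rad s⁻¹.
∠L(j2.41) = −90° − arctan(2.41/220) ≈ -90.63°
PM = 180° + (-90.63°) = 89.37°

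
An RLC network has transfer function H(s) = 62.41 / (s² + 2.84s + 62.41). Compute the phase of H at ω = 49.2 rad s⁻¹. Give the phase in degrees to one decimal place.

-176.6°

∠[(j49.2)² + 2.84(j49.2) + 62.41] = ∠[-2358.2 + j139.73] = 176.61°
∠H(j49.2) = −176.61° = -176.61°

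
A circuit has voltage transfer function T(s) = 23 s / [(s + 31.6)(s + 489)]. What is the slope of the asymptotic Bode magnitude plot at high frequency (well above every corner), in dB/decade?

-20 dB/decade

With 1 zero and 2 poles, the high-frequency asymptotic slope is 20 × (1 − 2) = -20 dB/decade.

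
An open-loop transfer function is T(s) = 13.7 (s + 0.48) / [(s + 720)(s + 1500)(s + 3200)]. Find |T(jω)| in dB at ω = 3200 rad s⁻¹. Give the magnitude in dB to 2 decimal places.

|j3200 + 0.48| = √(3200² + 0.48²) = 3200
|j3200 + 720| = √(3200² + 720²) = 3280
|j3200 + 1500| = √(3200² + 1500²) = 3534
|j3200 + 3200| = √(3200² + 3200²) = 4525
|T(j3200)| = 13.7 × 3200 / (3280 × 3534 × 4525) = 8.357e-07
20 log₁₀(8.357e-07) = -121.559 dB

-121.56 dB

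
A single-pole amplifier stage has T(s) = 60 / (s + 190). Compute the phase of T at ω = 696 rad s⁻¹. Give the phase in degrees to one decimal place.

-74.7 deg

∠(j696 + 190) = arctan(696/190) = 74.73°
∠T(j696) = −74.73° = -74.73°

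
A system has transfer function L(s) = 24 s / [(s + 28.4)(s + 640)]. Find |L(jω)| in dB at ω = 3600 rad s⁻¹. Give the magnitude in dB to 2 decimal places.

-43.66 dB

|j3600| = 3600
|j3600 + 28.4| = √(3600² + 28.4²) = 3600
|j3600 + 640| = √(3600² + 640²) = 3656
|L(j3600)| = 24 × 3600 / (3600 × 3656) = 0.0065635
20 log₁₀(0.0065635) = -43.657 dB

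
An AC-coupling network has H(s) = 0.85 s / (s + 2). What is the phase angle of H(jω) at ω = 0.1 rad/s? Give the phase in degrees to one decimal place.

87.1°

∠(j0.1) = 90.00°
∠(j0.1 + 2) = arctan(0.1/2) = 2.86°
∠H(j0.1) = 90.00° − 2.86° = 87.14°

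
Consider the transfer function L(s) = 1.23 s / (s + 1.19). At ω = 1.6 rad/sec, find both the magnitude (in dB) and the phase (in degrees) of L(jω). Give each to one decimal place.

|L| = -0.1 dB, ∠L = 36.6°

|j1.6| = 1.6
|j1.6 + 1.19| = √(1.6² + 1.19²) = 1.994
|L(j1.6)| = 1.23 × 1.6 / 1.994 = 0.98695
20 log₁₀(0.98695) = -0.11 dB
∠(j1.6) = 90.00°
∠(j1.6 + 1.19) = arctan(1.6/1.19) = 53.36°
∠L(j1.6) = 90.00° − 53.36° = 36.64°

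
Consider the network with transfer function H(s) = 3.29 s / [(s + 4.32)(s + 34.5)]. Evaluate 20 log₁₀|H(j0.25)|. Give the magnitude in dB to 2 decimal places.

|j0.25| = 0.25
|j0.25 + 4.32| = √(0.25² + 4.32²) = 4.327
|j0.25 + 34.5| = √(0.25² + 34.5²) = 34.5
|H(j0.25)| = 3.29 × 0.25 / (4.327 × 34.5) = 0.0055093
20 log₁₀(0.0055093) = -45.178 dB

-45.18 dB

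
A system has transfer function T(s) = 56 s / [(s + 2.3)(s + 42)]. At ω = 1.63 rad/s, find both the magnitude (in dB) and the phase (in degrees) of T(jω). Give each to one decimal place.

|j1.63| = 1.63
|j1.63 + 2.3| = √(1.63² + 2.3²) = 2.819
|j1.63 + 42| = √(1.63² + 42²) = 42.03
|T(j1.63)| = 56 × 1.63 / (2.819 × 42.03) = 0.77037
20 log₁₀(0.77037) = -2.27 dB
∠(j1.63) = 90.00°
∠(j1.63 + 2.3) = arctan(1.63/2.3) = 35.33°
∠(j1.63 + 42) = arctan(1.63/42) = 2.22°
∠T(j1.63) = 90.00° − (35.33° + 2.22°) = 52.45°

|T| = -2.3 dB, ∠T = 52.5 deg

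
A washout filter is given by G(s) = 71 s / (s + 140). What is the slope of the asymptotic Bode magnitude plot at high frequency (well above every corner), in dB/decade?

With 1 zero and 1 pole, the high-frequency asymptotic slope is 20 × (1 − 1) = 0 dB/decade.

0 dB/decade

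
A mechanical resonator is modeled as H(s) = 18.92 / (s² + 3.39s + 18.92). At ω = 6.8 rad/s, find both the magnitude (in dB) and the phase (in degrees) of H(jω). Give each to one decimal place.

|(j6.8)² + 3.39(j6.8) + 18.92| = |-27.32 + j23.052| = 35.75
|H(j6.8)| = 18.92 / 35.75 = 0.52929
20 log₁₀(0.52929) = -5.53 dB
∠[(j6.8)² + 3.39(j6.8) + 18.92] = ∠[-27.32 + j23.052] = 139.84°
∠H(j6.8) = −139.84° = -139.84°

|H| = -5.5 dB, ∠H = -139.8°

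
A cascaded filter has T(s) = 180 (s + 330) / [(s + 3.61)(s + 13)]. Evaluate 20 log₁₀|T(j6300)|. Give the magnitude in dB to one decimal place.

|j6300 + 330| = √(6300² + 330²) = 6309
|j6300 + 3.61| = √(6300² + 3.61²) = 6300
|j6300 + 13| = √(6300² + 13²) = 6300
|T(j6300)| = 180 × 6309 / (6300 × 6300) = 0.028611
20 log₁₀(0.028611) = -30.87 dB

-30.9 dB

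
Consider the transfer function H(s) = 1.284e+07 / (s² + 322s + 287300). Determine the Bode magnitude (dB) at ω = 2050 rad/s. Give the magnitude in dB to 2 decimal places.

|(j2050)² + 322(j2050) + 287300| = |-3.9152e+06 + j6.601e+05| = 3.97e+06
|H(j2050)| = 1.284e+07 / 3.97e+06 = 3.2339
20 log₁₀(3.2339) = 10.194 dB

10.19 dB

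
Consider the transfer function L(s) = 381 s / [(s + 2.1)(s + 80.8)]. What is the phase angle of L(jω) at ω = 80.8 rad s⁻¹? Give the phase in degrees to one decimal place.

∠(j80.8) = 90.00°
∠(j80.8 + 2.1) = arctan(80.8/2.1) = 88.51°
∠(j80.8 + 80.8) = arctan(80.8/80.8) = 45.00°
∠L(j80.8) = 90.00° − (88.51° + 45.00°) = -43.51°

-43.5°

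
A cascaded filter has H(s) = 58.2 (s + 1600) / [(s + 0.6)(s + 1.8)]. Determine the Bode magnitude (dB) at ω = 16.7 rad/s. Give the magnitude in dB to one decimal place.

|j16.7 + 1600| = √(16.7² + 1600²) = 1600
|j16.7 + 0.6| = √(16.7² + 0.6²) = 16.71
|j16.7 + 1.8| = √(16.7² + 1.8²) = 16.8
|H(j16.7)| = 58.2 × 1600 / (16.71 × 16.8) = 331.78
20 log₁₀(331.78) = 50.42 dB

50.4 dB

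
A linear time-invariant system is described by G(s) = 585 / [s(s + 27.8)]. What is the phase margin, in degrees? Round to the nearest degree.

57°

Gain crossover: |G(jω)| = 1 at ω ≈ 17.7 rad/sec.
∠G(j17.7) = −90° − arctan(17.7/27.8) ≈ -122.54°
PM = 180° + (-122.54°) = 57.46°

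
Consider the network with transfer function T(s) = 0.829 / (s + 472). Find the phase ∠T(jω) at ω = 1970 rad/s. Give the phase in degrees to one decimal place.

∠(j1970 + 472) = arctan(1970/472) = 76.53°
∠T(j1970) = −76.53° = -76.53°

-76.5 deg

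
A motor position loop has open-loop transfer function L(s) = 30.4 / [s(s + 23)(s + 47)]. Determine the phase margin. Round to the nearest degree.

90°

Gain crossover: |L(jω)| = 1 at ω ≈ 0.0281 rad s⁻¹.
∠L(j0.0281) = −90° − arctan(0.0281/23) − arctan(0.0281/47) ≈ -90.10°
PM = 180° + (-90.10°) = 89.90°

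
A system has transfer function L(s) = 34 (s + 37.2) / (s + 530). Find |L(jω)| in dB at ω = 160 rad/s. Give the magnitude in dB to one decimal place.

20.1 dB

|j160 + 37.2| = √(160² + 37.2²) = 164.3
|j160 + 530| = √(160² + 530²) = 553.6
|L(j160)| = 34 × 164.3 / 553.6 = 10.088
20 log₁₀(10.088) = 20.08 dB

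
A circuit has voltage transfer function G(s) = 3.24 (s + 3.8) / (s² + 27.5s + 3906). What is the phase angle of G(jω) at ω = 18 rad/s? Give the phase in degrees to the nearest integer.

∠(j18 + 3.8) = arctan(18/3.8) = 78.08°
∠[(j18)² + 27.5(j18) + 3906] = ∠[3582 + j495] = 7.87°
∠G(j18) = 78.08° − 7.87° = 70.21°

70°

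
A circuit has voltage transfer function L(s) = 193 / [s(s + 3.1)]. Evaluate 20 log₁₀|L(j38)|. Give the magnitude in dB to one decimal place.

-17.5 dB

|j38 + 3.1| = √(38² + 3.1²) = 38.13
|j38| = 38
|L(j38)| = 193 / (38.13 × 38) = 0.13321
20 log₁₀(0.13321) = -17.51 dB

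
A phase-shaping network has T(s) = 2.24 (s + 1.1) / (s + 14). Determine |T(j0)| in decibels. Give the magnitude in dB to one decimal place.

T(0) = 2.24 × 1.1 / 14 = 0.176
20 log₁₀(0.176) = -15.09 dB

-15.1 dB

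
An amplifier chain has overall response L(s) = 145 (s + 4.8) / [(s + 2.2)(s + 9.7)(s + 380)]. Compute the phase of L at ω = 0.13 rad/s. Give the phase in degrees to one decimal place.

-2.6 deg

∠(j0.13 + 4.8) = arctan(0.13/4.8) = 1.55°
∠(j0.13 + 2.2) = arctan(0.13/2.2) = 3.38°
∠(j0.13 + 9.7) = arctan(0.13/9.7) = 0.77°
∠(j0.13 + 380) = arctan(0.13/380) = 0.02°
∠L(j0.13) = 1.55° − (3.38° + 0.77° + 0.02°) = -2.62°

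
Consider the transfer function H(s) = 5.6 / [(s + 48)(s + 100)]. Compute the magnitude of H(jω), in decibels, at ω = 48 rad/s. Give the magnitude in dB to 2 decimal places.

-62.57 dB

|j48 + 48| = √(48² + 48²) = 67.88
|j48 + 100| = √(48² + 100²) = 110.9
|H(j48)| = 5.6 / (67.88 × 110.9) = 0.00074372
20 log₁₀(0.00074372) = -62.572 dB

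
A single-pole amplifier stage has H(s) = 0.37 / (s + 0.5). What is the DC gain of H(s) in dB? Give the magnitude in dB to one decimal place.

-2.6 dB

H(0) = 0.37 / 0.5 = 0.74
20 log₁₀(0.74) = -2.62 dB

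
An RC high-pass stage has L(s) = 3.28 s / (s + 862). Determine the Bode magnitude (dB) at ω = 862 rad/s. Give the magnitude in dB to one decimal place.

7.3 dB

|j862| = 862
|j862 + 862| = √(862² + 862²) = 1219
|L(j862)| = 3.28 × 862 / 1219 = 2.3193
20 log₁₀(2.3193) = 7.31 dB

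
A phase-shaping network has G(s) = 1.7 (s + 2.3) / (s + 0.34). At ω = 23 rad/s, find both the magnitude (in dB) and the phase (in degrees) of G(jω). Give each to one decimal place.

|G| = 4.7 dB, ∠G = -4.9°

|j23 + 2.3| = √(23² + 2.3²) = 23.11
|j23 + 0.34| = √(23² + 0.34²) = 23
|G(j23)| = 1.7 × 23.11 / 23 = 1.7083
20 log₁₀(1.7083) = 4.65 dB
∠(j23 + 2.3) = arctan(23/2.3) = 84.29°
∠(j23 + 0.34) = arctan(23/0.34) = 89.15°
∠G(j23) = 84.29° − 89.15° = -4.86°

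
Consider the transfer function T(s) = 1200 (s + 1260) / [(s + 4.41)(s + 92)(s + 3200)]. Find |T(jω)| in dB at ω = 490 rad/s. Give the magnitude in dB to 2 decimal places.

|j490 + 1260| = √(490² + 1260²) = 1352
|j490 + 4.41| = √(490² + 4.41²) = 490
|j490 + 92| = √(490² + 92²) = 498.6
|j490 + 3200| = √(490² + 3200²) = 3237
|T(j490)| = 1200 × 1352 / (490 × 498.6 × 3237) = 0.0020512
20 log₁₀(0.0020512) = -53.760 dB

-53.76 dB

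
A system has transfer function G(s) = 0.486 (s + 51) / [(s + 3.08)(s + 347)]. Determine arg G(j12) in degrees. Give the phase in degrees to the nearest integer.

∠(j12 + 51) = arctan(12/51) = 13.24°
∠(j12 + 3.08) = arctan(12/3.08) = 75.60°
∠(j12 + 347) = arctan(12/347) = 1.98°
∠G(j12) = 13.24° − (75.60° + 1.98°) = -64.34°

-64°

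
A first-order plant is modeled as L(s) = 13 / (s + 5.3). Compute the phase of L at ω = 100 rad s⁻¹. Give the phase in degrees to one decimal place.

∠(j100 + 5.3) = arctan(100/5.3) = 86.97°
∠L(j100) = −86.97° = -86.97°

-87.0°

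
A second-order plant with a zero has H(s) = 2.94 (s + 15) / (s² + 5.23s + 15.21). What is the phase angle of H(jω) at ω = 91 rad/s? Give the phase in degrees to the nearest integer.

-96 deg

∠(j91 + 15) = arctan(91/15) = 80.64°
∠[(j91)² + 5.23(j91) + 15.21] = ∠[-8265.8 + j475.93] = 176.70°
∠H(j91) = 80.64° − 176.70° = -96.06°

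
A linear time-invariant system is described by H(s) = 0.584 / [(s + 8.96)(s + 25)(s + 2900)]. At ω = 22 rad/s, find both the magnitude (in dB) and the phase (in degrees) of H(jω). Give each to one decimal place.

|H| = -131.9 dB, ∠H = -109.6 deg

|j22 + 8.96| = √(22² + 8.96²) = 23.75
|j22 + 25| = √(22² + 25²) = 33.3
|j22 + 2900| = √(22² + 2900²) = 2900
|H(j22)| = 0.584 / (23.75 × 33.3 × 2900) = 2.5456e-07
20 log₁₀(2.5456e-07) = -131.88 dB
∠(j22 + 8.96) = arctan(22/8.96) = 67.84°
∠(j22 + 25) = arctan(22/25) = 41.35°
∠(j22 + 2900) = arctan(22/2900) = 0.43°
∠H(j22) = − (67.84° + 41.35° + 0.43°) = -109.62°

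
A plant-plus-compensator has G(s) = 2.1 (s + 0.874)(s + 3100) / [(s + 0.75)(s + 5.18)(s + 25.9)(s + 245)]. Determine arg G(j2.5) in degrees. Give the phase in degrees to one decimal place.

-34.4 deg

∠(j2.5 + 0.874) = arctan(2.5/0.874) = 70.73°
∠(j2.5 + 3100) = arctan(2.5/3100) = 0.05°
∠(j2.5 + 0.75) = arctan(2.5/0.75) = 73.30°
∠(j2.5 + 5.18) = arctan(2.5/5.18) = 25.76°
∠(j2.5 + 25.9) = arctan(2.5/25.9) = 5.51°
∠(j2.5 + 245) = arctan(2.5/245) = 0.58°
∠G(j2.5) = 70.73° + 0.05° − (73.30° + 25.76° + 5.51° + 0.58°) = -34.39°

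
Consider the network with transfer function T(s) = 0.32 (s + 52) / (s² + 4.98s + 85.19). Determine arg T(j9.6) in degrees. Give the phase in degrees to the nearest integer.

-88 deg

∠(j9.6 + 52) = arctan(9.6/52) = 10.46°
∠[(j9.6)² + 4.98(j9.6) + 85.19] = ∠[-6.97 + j47.808] = 98.29°
∠T(j9.6) = 10.46° − 98.29° = -87.83°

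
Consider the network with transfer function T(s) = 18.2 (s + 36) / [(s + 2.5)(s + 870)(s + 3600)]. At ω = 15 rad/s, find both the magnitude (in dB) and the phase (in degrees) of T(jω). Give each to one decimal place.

|T| = -96.5 dB, ∠T = -59.1°

|j15 + 36| = √(15² + 36²) = 39
|j15 + 2.5| = √(15² + 2.5²) = 15.21
|j15 + 870| = √(15² + 870²) = 870.1
|j15 + 3600| = √(15² + 3600²) = 3600
|T(j15)| = 18.2 × 39 / (15.21 × 870.1 × 3600) = 1.4901e-05
20 log₁₀(1.4901e-05) = -96.54 dB
∠(j15 + 36) = arctan(15/36) = 22.62°
∠(j15 + 2.5) = arctan(15/2.5) = 80.54°
∠(j15 + 870) = arctan(15/870) = 0.99°
∠(j15 + 3600) = arctan(15/3600) = 0.24°
∠T(j15) = 22.62° − (80.54° + 0.99° + 0.24°) = -59.14°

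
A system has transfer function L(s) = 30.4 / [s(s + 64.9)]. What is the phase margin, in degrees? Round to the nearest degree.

Gain crossover: |L(jω)| = 1 at ω ≈ 0.468 rad/s.
∠L(j0.468) = −90° − arctan(0.468/64.9) ≈ -90.41°
PM = 180° + (-90.41°) = 89.59°

90°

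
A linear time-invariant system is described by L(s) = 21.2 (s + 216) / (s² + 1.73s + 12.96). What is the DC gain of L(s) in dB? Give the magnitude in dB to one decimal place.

51.0 dB

L(0) = 21.2 × 216 / 12.96 = 353.33
20 log₁₀(353.33) = 50.96 dB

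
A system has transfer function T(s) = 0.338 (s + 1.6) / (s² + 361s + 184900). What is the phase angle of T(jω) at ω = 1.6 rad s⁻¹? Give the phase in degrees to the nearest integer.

∠(j1.6 + 1.6) = arctan(1.6/1.6) = 45.00°
∠[(j1.6)² + 361(j1.6) + 184900] = ∠[1.849e+05 + j577.6] = 0.18°
∠T(j1.6) = 45.00° − 0.18° = 44.82°

45°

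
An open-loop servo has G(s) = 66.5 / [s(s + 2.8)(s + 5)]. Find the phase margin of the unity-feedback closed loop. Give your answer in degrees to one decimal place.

Gain crossover: |G(jω)| = 1 at ω ≈ 2.87 rad s⁻¹.
∠G(j2.87) = −90° − arctan(2.87/2.8) − arctan(2.87/5) ≈ -165.63°
PM = 180° + (-165.63°) = 14.37°

14.4°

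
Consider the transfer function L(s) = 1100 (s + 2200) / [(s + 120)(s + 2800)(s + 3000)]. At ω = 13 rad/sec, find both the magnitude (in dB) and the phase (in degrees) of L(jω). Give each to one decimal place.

|L| = -52.4 dB, ∠L = -6.4 deg

|j13 + 2200| = √(13² + 2200²) = 2200
|j13 + 120| = √(13² + 120²) = 120.7
|j13 + 2800| = √(13² + 2800²) = 2800
|j13 + 3000| = √(13² + 3000²) = 3000
|L(j13)| = 1100 × 2200 / (120.7 × 2800 × 3000) = 0.0023868
20 log₁₀(0.0023868) = -52.44 dB
∠(j13 + 2200) = arctan(13/2200) = 0.34°
∠(j13 + 120) = arctan(13/120) = 6.18°
∠(j13 + 2800) = arctan(13/2800) = 0.27°
∠(j13 + 3000) = arctan(13/3000) = 0.25°
∠L(j13) = 0.34° − (6.18° + 0.27° + 0.25°) = -6.36°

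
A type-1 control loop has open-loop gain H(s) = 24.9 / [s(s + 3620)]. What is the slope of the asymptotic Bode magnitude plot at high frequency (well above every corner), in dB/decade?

With 0 zeros and 2 poles, the high-frequency asymptotic slope is 20 × (0 − 2) = -40 dB/decade.

-40 dB/decade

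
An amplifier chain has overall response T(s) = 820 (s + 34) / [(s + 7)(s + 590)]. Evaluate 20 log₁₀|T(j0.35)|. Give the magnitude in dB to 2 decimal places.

|j0.35 + 34| = √(0.35² + 34²) = 34
|j0.35 + 7| = √(0.35² + 7²) = 7.009
|j0.35 + 590| = √(0.35² + 590²) = 590
|T(j0.35)| = 820 × 34 / (7.009 × 590) = 6.7425
20 log₁₀(6.7425) = 16.576 dB

16.58 dB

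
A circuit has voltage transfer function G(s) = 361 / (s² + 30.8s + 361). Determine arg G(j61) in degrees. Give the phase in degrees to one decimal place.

∠[(j61)² + 30.8(j61) + 361] = ∠[-3360 + j1878.8] = 150.79°
∠G(j61) = −150.79° = -150.79°

-150.8 deg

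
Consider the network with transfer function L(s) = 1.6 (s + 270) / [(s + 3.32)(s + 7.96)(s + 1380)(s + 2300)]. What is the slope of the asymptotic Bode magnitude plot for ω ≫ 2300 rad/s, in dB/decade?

-60 dB/decade

With 1 zero and 4 poles, the high-frequency asymptotic slope is 20 × (1 − 4) = -60 dB/decade.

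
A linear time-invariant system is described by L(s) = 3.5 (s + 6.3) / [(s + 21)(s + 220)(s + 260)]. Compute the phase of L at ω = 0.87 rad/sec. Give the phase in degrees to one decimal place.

∠(j0.87 + 6.3) = arctan(0.87/6.3) = 7.86°
∠(j0.87 + 21) = arctan(0.87/21) = 2.37°
∠(j0.87 + 220) = arctan(0.87/220) = 0.23°
∠(j0.87 + 260) = arctan(0.87/260) = 0.19°
∠L(j0.87) = 7.86° − (2.37° + 0.23° + 0.19°) = 5.07°

5.1°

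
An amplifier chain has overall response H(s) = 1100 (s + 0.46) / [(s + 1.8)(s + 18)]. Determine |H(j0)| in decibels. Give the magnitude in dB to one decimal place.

23.9 dB

H(0) = 1100 × 0.46 / (1.8 × 18) = 15.617
20 log₁₀(15.617) = 23.87 dB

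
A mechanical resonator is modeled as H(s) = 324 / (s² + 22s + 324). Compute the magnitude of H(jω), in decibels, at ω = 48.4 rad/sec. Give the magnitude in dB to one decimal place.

|(j48.4)² + 22(j48.4) + 324| = |-2018.6 + j1064.8| = 2282
|H(j48.4)| = 324 / 2282 = 0.14197
20 log₁₀(0.14197) = -16.96 dB

-17.0 dB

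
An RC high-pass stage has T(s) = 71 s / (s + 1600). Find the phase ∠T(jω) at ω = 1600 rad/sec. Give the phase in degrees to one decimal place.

∠(j1600) = 90.00°
∠(j1600 + 1600) = arctan(1600/1600) = 45.00°
∠T(j1600) = 90.00° − 45.00° = 45.00°

45.0 deg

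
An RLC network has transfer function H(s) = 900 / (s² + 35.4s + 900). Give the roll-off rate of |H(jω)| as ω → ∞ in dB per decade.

With 0 zeros and 2 poles, the high-frequency asymptotic slope is 20 × (0 − 2) = -40 dB/decade.

-40 dB/decade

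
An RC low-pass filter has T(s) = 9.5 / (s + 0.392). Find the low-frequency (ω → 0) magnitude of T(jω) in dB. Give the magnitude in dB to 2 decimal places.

27.69 dB

T(0) = 9.5 / 0.392 = 24.235
20 log₁₀(24.235) = 27.689 dB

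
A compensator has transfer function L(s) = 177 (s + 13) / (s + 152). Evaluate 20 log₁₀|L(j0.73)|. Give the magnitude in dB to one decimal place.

|j0.73 + 13| = √(0.73² + 13²) = 13.02
|j0.73 + 152| = √(0.73² + 152²) = 152
|L(j0.73)| = 177 × 13.02 / 152 = 15.162
20 log₁₀(15.162) = 23.62 dB

23.6 dB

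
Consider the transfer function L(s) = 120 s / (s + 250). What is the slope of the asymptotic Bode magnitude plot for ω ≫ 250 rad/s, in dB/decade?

With 1 zero and 1 pole, the high-frequency asymptotic slope is 20 × (1 − 1) = 0 dB/decade.

0 dB/decade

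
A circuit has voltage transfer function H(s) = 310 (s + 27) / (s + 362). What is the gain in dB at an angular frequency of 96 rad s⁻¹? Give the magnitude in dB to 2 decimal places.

|j96 + 27| = √(96² + 27²) = 99.72
|j96 + 362| = √(96² + 362²) = 374.5
|H(j96)| = 310 × 99.72 / 374.5 = 82.546
20 log₁₀(82.546) = 38.334 dB

38.33 dB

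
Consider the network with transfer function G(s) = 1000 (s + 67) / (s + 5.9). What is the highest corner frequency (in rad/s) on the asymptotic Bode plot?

67 rad/s

Break frequencies occur at each pole and zero magnitude: 5.9 rad/s, 67 rad/s.
The highest is 67 rad/s.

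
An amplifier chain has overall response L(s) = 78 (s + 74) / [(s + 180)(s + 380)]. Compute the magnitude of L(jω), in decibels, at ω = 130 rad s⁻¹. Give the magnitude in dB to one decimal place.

-17.7 dB

|j130 + 74| = √(130² + 74²) = 149.6
|j130 + 180| = √(130² + 180²) = 222
|j130 + 380| = √(130² + 380²) = 401.6
|L(j130)| = 78 × 149.6 / (222 × 401.6) = 0.13084
20 log₁₀(0.13084) = -17.67 dB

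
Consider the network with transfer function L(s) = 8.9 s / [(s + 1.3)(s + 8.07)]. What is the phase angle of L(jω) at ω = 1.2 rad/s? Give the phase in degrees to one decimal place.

∠(j1.2) = 90.00°
∠(j1.2 + 1.3) = arctan(1.2/1.3) = 42.71°
∠(j1.2 + 8.07) = arctan(1.2/8.07) = 8.46°
∠L(j1.2) = 90.00° − (42.71° + 8.46°) = 38.83°

38.8°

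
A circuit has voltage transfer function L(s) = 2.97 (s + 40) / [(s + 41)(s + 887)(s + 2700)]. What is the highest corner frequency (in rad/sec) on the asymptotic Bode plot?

Break frequencies occur at each pole and zero magnitude: 40 rad/sec, 41 rad/sec, 887 rad/sec, 2700 rad/sec.
The highest is 2700 rad/sec.

2700 rad/sec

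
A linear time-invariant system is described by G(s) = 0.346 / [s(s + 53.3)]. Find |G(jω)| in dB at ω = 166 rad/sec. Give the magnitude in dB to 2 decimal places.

-98.45 dB

|j166 + 53.3| = √(166² + 53.3²) = 174.3
|j166| = 166
|G(j166)| = 0.346 / (174.3 × 166) = 1.1955e-05
20 log₁₀(1.1955e-05) = -98.449 dB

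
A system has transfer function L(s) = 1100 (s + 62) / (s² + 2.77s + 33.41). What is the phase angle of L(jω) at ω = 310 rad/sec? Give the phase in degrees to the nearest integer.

-101°

∠(j310 + 62) = arctan(310/62) = 78.69°
∠[(j310)² + 2.77(j310) + 33.41] = ∠[-96067 + j858.7] = 179.49°
∠L(j310) = 78.69° − 179.49° = -100.80°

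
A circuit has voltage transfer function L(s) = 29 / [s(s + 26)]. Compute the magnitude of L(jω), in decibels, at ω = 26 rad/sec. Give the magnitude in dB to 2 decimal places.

|j26 + 26| = √(26² + 26²) = 36.77
|j26| = 26
|L(j26)| = 29 / (36.77 × 26) = 0.030334
20 log₁₀(0.030334) = -30.361 dB

-30.36 dB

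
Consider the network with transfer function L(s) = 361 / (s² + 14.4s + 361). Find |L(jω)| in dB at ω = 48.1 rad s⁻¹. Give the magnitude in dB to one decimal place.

|(j48.1)² + 14.4(j48.1) + 361| = |-1952.6 + j692.64| = 2072
|L(j48.1)| = 361 / 2072 = 0.17424
20 log₁₀(0.17424) = -15.18 dB

-15.2 dB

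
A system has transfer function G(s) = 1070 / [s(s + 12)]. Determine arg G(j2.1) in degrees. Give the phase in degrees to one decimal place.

∠(j2.1 + 12) = arctan(2.1/12) = 9.93°
∠(j2.1) = 90.00°
∠G(j2.1) = − (9.93° + 90.00°) = -99.93°

-99.9°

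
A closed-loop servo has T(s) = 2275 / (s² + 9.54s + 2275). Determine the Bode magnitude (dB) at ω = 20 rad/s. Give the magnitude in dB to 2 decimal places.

1.63 dB

|(j20)² + 9.54(j20) + 2275| = |1875 + j190.8| = 1885
|T(j20)| = 2275 / 1885 = 1.2071
20 log₁₀(1.2071) = 1.635 dB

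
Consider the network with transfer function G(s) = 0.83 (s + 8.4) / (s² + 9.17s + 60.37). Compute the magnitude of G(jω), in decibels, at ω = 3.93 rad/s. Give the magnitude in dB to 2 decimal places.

|j3.93 + 8.4| = √(3.93² + 8.4²) = 9.274
|(j3.93)² + 9.17(j3.93) + 60.37| = |44.925 + j36.038| = 57.59
|G(j3.93)| = 0.83 × 9.274 / 57.59 = 0.13365
20 log₁₀(0.13365) = -17.481 dB

-17.48 dB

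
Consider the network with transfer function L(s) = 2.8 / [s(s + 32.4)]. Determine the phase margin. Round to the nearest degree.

Gain crossover: |L(jω)| = 1 at ω ≈ 0.0864 rad/s.
∠L(j0.0864) = −90° − arctan(0.0864/32.4) ≈ -90.15°
PM = 180° + (-90.15°) = 89.85°

90°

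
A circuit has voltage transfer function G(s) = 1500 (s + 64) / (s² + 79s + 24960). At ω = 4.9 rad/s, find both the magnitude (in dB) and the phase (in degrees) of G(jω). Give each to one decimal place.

|G| = 11.7 dB, ∠G = 3.5°

|j4.9 + 64| = √(4.9² + 64²) = 64.19
|(j4.9)² + 79(j4.9) + 24960| = |24936 + j387.1| = 2.494e+04
|G(j4.9)| = 1500 × 64.19 / 2.494e+04 = 3.8607
20 log₁₀(3.8607) = 11.73 dB
∠(j4.9 + 64) = arctan(4.9/64) = 4.38°
∠[(j4.9)² + 79(j4.9) + 24960] = ∠[24936 + j387.1] = 0.89°
∠G(j4.9) = 4.38° − 0.89° = 3.49°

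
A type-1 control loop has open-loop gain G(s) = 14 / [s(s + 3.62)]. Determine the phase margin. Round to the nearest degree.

Gain crossover: |G(jω)| = 1 at ω ≈ 2.98 rad/sec.
∠G(j2.98) = −90° − arctan(2.98/3.62) ≈ -129.50°
PM = 180° + (-129.50°) = 50.50°

50°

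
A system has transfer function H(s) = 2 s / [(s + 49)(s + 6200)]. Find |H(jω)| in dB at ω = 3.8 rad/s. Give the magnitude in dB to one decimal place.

|j3.8| = 3.8
|j3.8 + 49| = √(3.8² + 49²) = 49.15
|j3.8 + 6200| = √(3.8² + 6200²) = 6200
|H(j3.8)| = 2 × 3.8 / (49.15 × 6200) = 2.4942e-05
20 log₁₀(2.4942e-05) = -92.06 dB

-92.1 dB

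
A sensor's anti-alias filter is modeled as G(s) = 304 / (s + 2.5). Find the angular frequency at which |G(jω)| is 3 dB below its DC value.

2.5 rad/s

For a single-pole low-pass, the −3 dB point is at the pole: ω = 2.5 rad/s.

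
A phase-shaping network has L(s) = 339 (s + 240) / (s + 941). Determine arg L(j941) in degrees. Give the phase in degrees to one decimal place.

30.7 deg

∠(j941 + 240) = arctan(941/240) = 75.69°
∠(j941 + 941) = arctan(941/941) = 45.00°
∠L(j941) = 75.69° − 45.00° = 30.69°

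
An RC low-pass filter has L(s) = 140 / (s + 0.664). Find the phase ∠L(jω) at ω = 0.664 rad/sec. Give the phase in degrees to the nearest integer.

-45°

∠(j0.664 + 0.664) = arctan(0.664/0.664) = 45.00°
∠L(j0.664) = −45.00° = -45.00°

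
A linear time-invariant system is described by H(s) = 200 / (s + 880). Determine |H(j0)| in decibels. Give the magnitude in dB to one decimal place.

H(0) = 200 / 880 = 0.22727
20 log₁₀(0.22727) = -12.87 dB

-12.9 dB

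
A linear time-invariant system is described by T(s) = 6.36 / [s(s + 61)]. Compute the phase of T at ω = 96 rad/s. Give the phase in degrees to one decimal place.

-147.6°

∠(j96 + 61) = arctan(96/61) = 57.57°
∠(j96) = 90.00°
∠T(j96) = − (57.57° + 90.00°) = -147.57°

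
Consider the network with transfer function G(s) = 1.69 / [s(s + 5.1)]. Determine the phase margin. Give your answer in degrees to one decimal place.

86.3°

Gain crossover: |G(jω)| = 1 at ω ≈ 0.331 rad/s.
∠G(j0.331) = −90° − arctan(0.331/5.1) ≈ -93.71°
PM = 180° + (-93.71°) = 86.29°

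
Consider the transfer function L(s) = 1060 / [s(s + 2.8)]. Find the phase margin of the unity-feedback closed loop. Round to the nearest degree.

5°

Gain crossover: |L(jω)| = 1 at ω ≈ 32.5 rad/s.
∠L(j32.5) = −90° − arctan(32.5/2.8) ≈ -175.08°
PM = 180° + (-175.08°) = 4.92°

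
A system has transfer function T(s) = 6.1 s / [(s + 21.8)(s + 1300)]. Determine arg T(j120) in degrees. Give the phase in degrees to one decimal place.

∠(j120) = 90.00°
∠(j120 + 21.8) = arctan(120/21.8) = 79.70°
∠(j120 + 1300) = arctan(120/1300) = 5.27°
∠T(j120) = 90.00° − (79.70° + 5.27°) = 5.02°

5.0°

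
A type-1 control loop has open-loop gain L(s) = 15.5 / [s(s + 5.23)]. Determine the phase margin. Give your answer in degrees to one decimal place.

63.2°

Gain crossover: |L(jω)| = 1 at ω ≈ 2.64 rad s⁻¹.
∠L(j2.64) = −90° − arctan(2.64/5.23) ≈ -116.83°
PM = 180° + (-116.83°) = 63.17°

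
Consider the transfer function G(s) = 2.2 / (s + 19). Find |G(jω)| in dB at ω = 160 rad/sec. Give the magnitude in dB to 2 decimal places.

-37.29 dB

|j160 + 19| = √(160² + 19²) = 161.1
|G(j160)| = 2.2 / 161.1 = 0.013654
20 log₁₀(0.013654) = -37.295 dB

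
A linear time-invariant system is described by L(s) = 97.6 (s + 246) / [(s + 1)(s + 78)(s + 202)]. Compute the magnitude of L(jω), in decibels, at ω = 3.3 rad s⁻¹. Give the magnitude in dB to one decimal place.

|j3.3 + 246| = √(3.3² + 246²) = 246
|j3.3 + 1| = √(3.3² + 1²) = 3.448
|j3.3 + 78| = √(3.3² + 78²) = 78.07
|j3.3 + 202| = √(3.3² + 202²) = 202
|L(j3.3)| = 97.6 × 246 / (3.448 × 78.07 × 202) = 0.44151
20 log₁₀(0.44151) = -7.10 dB

-7.1 dB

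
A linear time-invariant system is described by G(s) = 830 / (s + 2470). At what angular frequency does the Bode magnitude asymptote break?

2470 rad/s

The single real pole at s = −2470 gives a corner at ω = 2470 rad/s.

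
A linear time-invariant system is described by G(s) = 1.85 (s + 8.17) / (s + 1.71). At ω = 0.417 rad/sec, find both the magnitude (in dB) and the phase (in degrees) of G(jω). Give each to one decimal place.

|G| = 18.7 dB, ∠G = -10.8°

|j0.417 + 8.17| = √(0.417² + 8.17²) = 8.181
|j0.417 + 1.71| = √(0.417² + 1.71²) = 1.76
|G(j0.417)| = 1.85 × 8.181 / 1.76 = 8.5984
20 log₁₀(8.5984) = 18.69 dB
∠(j0.417 + 8.17) = arctan(0.417/8.17) = 2.92°
∠(j0.417 + 1.71) = arctan(0.417/1.71) = 13.70°
∠G(j0.417) = 2.92° − 13.70° = -10.78°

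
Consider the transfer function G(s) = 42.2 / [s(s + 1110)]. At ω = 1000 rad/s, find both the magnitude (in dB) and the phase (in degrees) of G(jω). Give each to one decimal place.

|j1000 + 1110| = √(1000² + 1110²) = 1494
|j1000| = 1000
|G(j1000)| = 42.2 / (1494 × 1000) = 2.8246e-05
20 log₁₀(2.8246e-05) = -90.98 dB
∠(j1000 + 1110) = arctan(1000/1110) = 42.02°
∠(j1000) = 90.00°
∠G(j1000) = − (42.02° + 90.00°) = -132.02°

|G| = -91.0 dB, ∠G = -132.0°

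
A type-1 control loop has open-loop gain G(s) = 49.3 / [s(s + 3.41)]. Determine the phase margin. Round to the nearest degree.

Gain crossover: |G(jω)| = 1 at ω ≈ 6.62 rad/s.
∠G(j6.62) = −90° − arctan(6.62/3.41) ≈ -152.75°
PM = 180° + (-152.75°) = 27.25°

27 deg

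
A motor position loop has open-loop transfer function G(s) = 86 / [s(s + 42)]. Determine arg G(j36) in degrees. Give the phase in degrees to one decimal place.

∠(j36 + 42) = arctan(36/42) = 40.60°
∠(j36) = 90.00°
∠G(j36) = − (40.60° + 90.00°) = -130.60°

-130.6°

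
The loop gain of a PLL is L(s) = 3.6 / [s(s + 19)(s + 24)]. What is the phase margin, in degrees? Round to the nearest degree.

90°

Gain crossover: |L(jω)| = 1 at ω ≈ 0.00789 rad/s.
∠L(j0.00789) = −90° − arctan(0.00789/19) − arctan(0.00789/24) ≈ -90.04°
PM = 180° + (-90.04°) = 89.96°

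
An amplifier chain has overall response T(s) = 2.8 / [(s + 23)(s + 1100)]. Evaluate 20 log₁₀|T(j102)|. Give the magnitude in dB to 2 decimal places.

-92.31 dB

|j102 + 23| = √(102² + 23²) = 104.6
|j102 + 1100| = √(102² + 1100²) = 1105
|T(j102)| = 2.8 / (104.6 × 1105) = 2.424e-05
20 log₁₀(2.424e-05) = -92.309 dB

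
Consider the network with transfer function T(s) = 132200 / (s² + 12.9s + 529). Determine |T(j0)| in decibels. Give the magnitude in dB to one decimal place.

T(0) = 132200 / 529 = 249.91
20 log₁₀(249.91) = 47.96 dB

48.0 dB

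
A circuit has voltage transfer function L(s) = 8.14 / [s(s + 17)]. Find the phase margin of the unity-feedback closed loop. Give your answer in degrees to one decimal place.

Gain crossover: |L(jω)| = 1 at ω ≈ 0.479 rad s⁻¹.
∠L(j0.479) = −90° − arctan(0.479/17) ≈ -91.61°
PM = 180° + (-91.61°) = 88.39°

88.4°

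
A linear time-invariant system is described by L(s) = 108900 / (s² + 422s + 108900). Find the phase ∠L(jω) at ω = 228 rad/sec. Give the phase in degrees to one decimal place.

∠[(j228)² + 422(j228) + 108900] = ∠[56916 + j96216] = 59.39°
∠L(j228) = −59.39° = -59.39°

-59.4°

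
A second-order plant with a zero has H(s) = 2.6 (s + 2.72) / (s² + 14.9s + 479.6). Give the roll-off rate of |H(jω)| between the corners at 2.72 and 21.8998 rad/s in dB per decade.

20 dB/decade

In this band the factors already past their corner are: zero at 2.72; net slope = 20 dB/decade.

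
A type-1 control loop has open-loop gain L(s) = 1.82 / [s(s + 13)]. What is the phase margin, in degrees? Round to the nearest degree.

Gain crossover: |L(jω)| = 1 at ω ≈ 0.14 rad/s.
∠L(j0.14) = −90° − arctan(0.14/13) ≈ -90.62°
PM = 180° + (-90.62°) = 89.38°

89°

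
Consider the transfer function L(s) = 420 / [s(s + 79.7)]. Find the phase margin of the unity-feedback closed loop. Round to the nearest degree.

86 deg

Gain crossover: |L(jω)| = 1 at ω ≈ 5.26 rad s⁻¹.
∠L(j5.26) = −90° − arctan(5.26/79.7) ≈ -93.77°
PM = 180° + (-93.77°) = 86.23°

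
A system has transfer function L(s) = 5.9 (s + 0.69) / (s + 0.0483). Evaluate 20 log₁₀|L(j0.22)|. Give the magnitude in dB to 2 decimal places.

|j0.22 + 0.69| = √(0.22² + 0.69²) = 0.7242
|j0.22 + 0.0483| = √(0.22² + 0.0483²) = 0.2252
|L(j0.22)| = 5.9 × 0.7242 / 0.2252 = 18.971
20 log₁₀(18.971) = 25.562 dB

25.56 dB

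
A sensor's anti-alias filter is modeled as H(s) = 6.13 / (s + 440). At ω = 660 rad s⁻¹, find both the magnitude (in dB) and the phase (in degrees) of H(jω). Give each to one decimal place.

|H| = -42.2 dB, ∠H = -56.3°

|j660 + 440| = √(660² + 440²) = 793.2
|H(j660)| = 6.13 / 793.2 = 0.007728
20 log₁₀(0.007728) = -42.24 dB
∠(j660 + 440) = arctan(660/440) = 56.31°
∠H(j660) = −56.31° = -56.31°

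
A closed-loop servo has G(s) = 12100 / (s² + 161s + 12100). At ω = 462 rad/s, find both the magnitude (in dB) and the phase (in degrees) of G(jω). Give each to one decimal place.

|G| = -25.0 dB, ∠G = -159.7°

|(j462)² + 161(j462) + 12100| = |-2.0134e+05 + j74382| = 2.146e+05
|G(j462)| = 12100 / 2.146e+05 = 0.056372
20 log₁₀(0.056372) = -24.98 dB
∠[(j462)² + 161(j462) + 12100] = ∠[-2.0134e+05 + j74382] = 159.72°
∠G(j462) = −159.72° = -159.72°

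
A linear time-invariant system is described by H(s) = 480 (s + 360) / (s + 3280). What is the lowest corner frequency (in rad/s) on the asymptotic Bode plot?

Break frequencies occur at each pole and zero magnitude: 360 rad/s, 3280 rad/s.
The lowest is 360 rad/s.

360 rad/s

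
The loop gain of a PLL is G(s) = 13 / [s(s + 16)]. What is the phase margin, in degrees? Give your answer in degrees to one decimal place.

Gain crossover: |G(jω)| = 1 at ω ≈ 0.811 rad/s.
∠G(j0.811) = −90° − arctan(0.811/16) ≈ -92.90°
PM = 180° + (-92.90°) = 87.10°

87.1 deg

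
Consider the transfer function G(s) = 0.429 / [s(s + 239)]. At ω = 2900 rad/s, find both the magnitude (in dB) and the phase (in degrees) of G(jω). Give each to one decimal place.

|j2900 + 239| = √(2900² + 239²) = 2910
|j2900| = 2900
|G(j2900)| = 0.429 / (2910 × 2900) = 5.0838e-08
20 log₁₀(5.0838e-08) = -145.88 dB
∠(j2900 + 239) = arctan(2900/239) = 85.29°
∠(j2900) = 90.00°
∠G(j2900) = − (85.29° + 90.00°) = -175.29°

|G| = -145.9 dB, ∠G = -175.3°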